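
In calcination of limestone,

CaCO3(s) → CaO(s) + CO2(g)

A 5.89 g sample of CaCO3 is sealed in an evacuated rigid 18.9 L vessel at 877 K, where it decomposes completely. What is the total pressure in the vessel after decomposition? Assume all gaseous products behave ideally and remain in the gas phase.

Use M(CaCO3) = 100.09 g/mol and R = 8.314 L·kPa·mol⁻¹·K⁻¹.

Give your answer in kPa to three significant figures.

n(CaCO3) = 5.89 / 100.09 = 0.05885 mol
n(gas produced) = (1/1) × 0.05885 = 0.05885 mol
P = nRT/V = 0.05885 × 8.314 × 877 / 18.9 = 22.70 kPa

22.7 kPa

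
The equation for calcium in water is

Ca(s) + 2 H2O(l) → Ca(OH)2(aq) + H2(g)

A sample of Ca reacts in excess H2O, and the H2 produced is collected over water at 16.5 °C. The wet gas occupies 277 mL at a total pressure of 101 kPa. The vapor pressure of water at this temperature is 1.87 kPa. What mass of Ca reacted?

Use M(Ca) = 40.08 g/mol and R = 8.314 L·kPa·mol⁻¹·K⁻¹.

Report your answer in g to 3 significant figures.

P(H2) = 101 − 1.87 = 99.13 kPa
n(H2) = PV/RT = (99.13 × 0.2770) / (8.314 × 289.65) = 0.01140 mol
n(Ca) = (1/1) × 0.01140 = 0.01140 mol
m(Ca) = 0.01140 × 40.08 = 0.4569 g

0.457 g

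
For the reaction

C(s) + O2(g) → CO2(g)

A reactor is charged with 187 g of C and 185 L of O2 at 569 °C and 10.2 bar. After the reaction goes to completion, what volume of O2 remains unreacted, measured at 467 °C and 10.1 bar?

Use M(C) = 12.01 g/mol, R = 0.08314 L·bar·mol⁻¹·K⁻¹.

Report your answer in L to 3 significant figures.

69.3 L

n(C) = 187 / 12.01 = 15.57 mol
n(O2) = PV/RT = (10.2 × 185) / (0.08314 × 842.15) = 26.95 mol
For 15.57 mol C, stoichiometry requires (1/1) × 15.57 = 15.57 mol O2; 26.95 mol is available, so C is limiting.
n(O2) consumed = (1/1) × 15.57 = 15.57 mol; remaining = 26.95 − 15.57 = 11.38 mol
V(O2) = nRT/P = 11.38 × 0.08314 × 740.15 / 10.1 = 69.33 L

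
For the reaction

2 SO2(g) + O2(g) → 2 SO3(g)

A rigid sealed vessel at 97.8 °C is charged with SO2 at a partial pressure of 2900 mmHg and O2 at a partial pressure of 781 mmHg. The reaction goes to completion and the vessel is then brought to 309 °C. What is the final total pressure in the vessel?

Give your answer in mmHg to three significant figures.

Because the vessel is rigid and T is held at 97.8 °C, work the stoichiometry in partial pressures (P_i = n_iRT/V).
P(O2) required for 2900 mmHg of SO2 = (1/2) × 2900 = 1450 mmHg; available 781 mmHg, so O2 is limiting.
P(SO2) remaining = 2900 − (2/1) × 781 = 1338 mmHg
P(gaseous products) = (2)/1 × 781 = 1562 mmHg
P_total at 97.8 °C = 1338 + 1562 = 2900 mmHg
Scaling to 309 °C: P = 2900 × 582.15/370.95 = 4551 mmHg

4550 mmHg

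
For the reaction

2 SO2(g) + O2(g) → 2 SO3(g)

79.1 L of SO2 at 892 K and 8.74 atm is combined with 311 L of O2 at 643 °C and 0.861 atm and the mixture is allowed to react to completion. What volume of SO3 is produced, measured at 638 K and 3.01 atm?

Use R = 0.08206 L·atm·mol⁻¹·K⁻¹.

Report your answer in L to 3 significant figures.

n(SO2) = PV/RT = (8.74 × 79.1) / (0.08206 × 892) = 9.445 mol
n(O2) = PV/RT = (0.861 × 311) / (0.08206 × 916.15) = 3.562 mol
For 9.445 mol SO2, stoichiometry requires (1/2) × 9.445 = 4.723 mol O2; 3.562 mol is available, so O2 is limiting.
n(SO3) = (2/1) × 3.562 = 7.124 mol
V(SO3) = nRT/P = 7.124 × 0.08206 × 638 / 3.01 = 123.9 L

124 L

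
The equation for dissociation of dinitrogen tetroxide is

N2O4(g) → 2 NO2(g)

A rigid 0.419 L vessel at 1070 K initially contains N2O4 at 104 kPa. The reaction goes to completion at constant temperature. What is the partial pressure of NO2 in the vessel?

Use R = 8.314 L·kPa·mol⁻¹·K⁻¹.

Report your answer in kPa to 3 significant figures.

208 kPa

n(N2O4)₀ = PV/RT = (104 × 0.419) / (8.314 × 1070) = 0.004898 mol
n(NO2) = (2/1) × 0.004898 = 0.009796 mol
P(NO2) = nRT/V = 0.009796 × 8.314 × 1070 / 0.419 = 208.0 kPa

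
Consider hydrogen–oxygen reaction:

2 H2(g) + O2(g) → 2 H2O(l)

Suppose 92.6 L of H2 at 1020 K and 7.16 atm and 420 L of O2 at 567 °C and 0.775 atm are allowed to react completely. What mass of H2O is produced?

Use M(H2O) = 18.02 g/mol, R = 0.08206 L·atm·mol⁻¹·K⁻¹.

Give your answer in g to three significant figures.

n(H2) = PV/RT = (7.16 × 92.6) / (0.08206 × 1020) = 7.921 mol
n(O2) = PV/RT = (0.775 × 420) / (0.08206 × 840.15) = 4.721 mol
For 7.921 mol H2, stoichiometry requires (1/2) × 7.921 = 3.961 mol O2; 4.721 mol is available, so H2 is limiting.
n(H2O) = (2/2) × 7.921 = 7.921 mol
m(H2O) = 7.921 × 18.02 = 142.7 g

143 g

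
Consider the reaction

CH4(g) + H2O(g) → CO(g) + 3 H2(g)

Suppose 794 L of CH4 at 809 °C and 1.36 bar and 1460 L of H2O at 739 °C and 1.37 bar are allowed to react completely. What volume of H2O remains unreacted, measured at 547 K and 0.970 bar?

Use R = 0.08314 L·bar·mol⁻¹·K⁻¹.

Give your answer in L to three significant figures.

n(CH4) = PV/RT = (1.36 × 794) / (0.08314 × 1082.15) = 12.00 mol
n(H2O) = PV/RT = (1.37 × 1460) / (0.08314 × 1012.15) = 23.77 mol
For 12.00 mol CH4, stoichiometry requires (1/1) × 12.00 = 12.00 mol H2O; 23.77 mol is available, so CH4 is limiting.
n(H2O) consumed = (1/1) × 12.00 = 12.00 mol; remaining = 23.77 − 12.00 = 11.77 mol
V(H2O) = nRT/P = 11.77 × 0.08314 × 547 / 0.970 = 551.8 L

552 L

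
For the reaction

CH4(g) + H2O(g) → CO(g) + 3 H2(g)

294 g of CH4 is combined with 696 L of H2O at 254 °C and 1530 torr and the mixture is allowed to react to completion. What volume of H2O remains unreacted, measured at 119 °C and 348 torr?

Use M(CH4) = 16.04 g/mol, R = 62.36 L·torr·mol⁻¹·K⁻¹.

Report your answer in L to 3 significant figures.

n(CH4) = 294 / 16.04 = 18.33 mol
n(H2O) = PV/RT = (1530 × 696) / (62.36 × 527.15) = 32.39 mol
For 18.33 mol CH4, stoichiometry requires (1/1) × 18.33 = 18.33 mol H2O; 32.39 mol is available, so CH4 is limiting.
n(H2O) consumed = (1/1) × 18.33 = 18.33 mol; remaining = 32.39 − 18.33 = 14.06 mol
V(H2O) = nRT/P = 14.06 × 62.36 × 392.15 / 348 = 988.0 L

988 L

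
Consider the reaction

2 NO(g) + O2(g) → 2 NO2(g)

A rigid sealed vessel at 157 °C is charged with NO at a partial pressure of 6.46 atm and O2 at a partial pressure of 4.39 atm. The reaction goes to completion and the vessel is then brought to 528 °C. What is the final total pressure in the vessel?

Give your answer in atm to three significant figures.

14.2 atm

At constant V, partial pressures at 157 °C are proportional to moles, so apply stoichiometry directly to pressures.
P(O2) required for 6.46 atm of NO = (1/2) × 6.46 = 3.230 atm; available 4.39 atm, so NO is limiting.
P(O2) remaining = 4.39 − (1/2) × 6.46 = 1.160 atm
P(gaseous products) = (2)/2 × 6.46 = 6.460 atm
P_total at 157 °C = 1.160 + 6.460 = 7.620 atm
Scaling to 528 °C: P = 7.620 × 801.15/430.15 = 14.19 atm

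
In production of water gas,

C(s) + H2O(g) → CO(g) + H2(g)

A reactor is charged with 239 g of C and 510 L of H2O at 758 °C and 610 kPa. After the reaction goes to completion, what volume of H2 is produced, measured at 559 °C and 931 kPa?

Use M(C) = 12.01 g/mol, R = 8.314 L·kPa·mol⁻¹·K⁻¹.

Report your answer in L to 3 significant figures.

n(C) = 239 / 12.01 = 19.90 mol
n(H2O) = PV/RT = (610 × 510) / (8.314 × 1031.15) = 36.29 mol
For 19.90 mol C, stoichiometry requires (1/1) × 19.90 = 19.90 mol H2O; 36.29 mol is available, so C is limiting.
n(H2) = (1/1) × 19.90 = 19.90 mol
V(H2) = nRT/P = 19.90 × 8.314 × 832.15 / 931 = 147.9 L

148 L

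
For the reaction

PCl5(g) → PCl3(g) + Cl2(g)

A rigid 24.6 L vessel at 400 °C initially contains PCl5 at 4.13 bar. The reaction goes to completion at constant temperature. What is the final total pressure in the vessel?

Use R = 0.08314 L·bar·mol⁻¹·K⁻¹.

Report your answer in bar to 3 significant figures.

8.26 bar

Since T and V are fixed, P_final/P_initial = n_final/n_initial = 2/1.
P_final = (2/1) × 4.13 = 8.260 bar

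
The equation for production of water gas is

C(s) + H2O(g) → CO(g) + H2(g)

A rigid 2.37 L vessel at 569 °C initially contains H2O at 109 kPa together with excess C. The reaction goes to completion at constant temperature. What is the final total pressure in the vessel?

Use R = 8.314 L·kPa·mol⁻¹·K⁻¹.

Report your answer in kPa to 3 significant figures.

218 kPa

Rigid vessel, constant T ⇒ P scales with total gas moles (1 → 2).
P_final = (2/1) × 109 = 218.0 kPa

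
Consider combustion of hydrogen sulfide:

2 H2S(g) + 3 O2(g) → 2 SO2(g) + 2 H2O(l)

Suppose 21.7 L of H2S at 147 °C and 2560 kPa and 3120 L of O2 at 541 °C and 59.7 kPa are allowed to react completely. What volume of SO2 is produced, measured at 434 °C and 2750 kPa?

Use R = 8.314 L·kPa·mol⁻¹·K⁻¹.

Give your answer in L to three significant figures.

34.0 L

n(H2S) = PV/RT = (2560 × 21.7) / (8.314 × 420.15) = 15.90 mol
n(O2) = PV/RT = (59.7 × 3120) / (8.314 × 814.15) = 27.52 mol
For 15.90 mol H2S, stoichiometry requires (3/2) × 15.90 = 23.85 mol O2; 27.52 mol is available, so H2S is limiting.
n(SO2) = (2/2) × 15.90 = 15.90 mol
V(SO2) = nRT/P = 15.90 × 8.314 × 707.15 / 2750 = 33.99 L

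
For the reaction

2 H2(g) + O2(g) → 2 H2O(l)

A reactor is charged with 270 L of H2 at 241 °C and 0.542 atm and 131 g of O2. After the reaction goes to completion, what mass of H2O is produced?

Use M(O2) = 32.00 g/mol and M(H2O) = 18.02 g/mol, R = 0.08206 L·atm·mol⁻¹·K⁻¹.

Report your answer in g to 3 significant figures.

n(H2) = PV/RT = (0.542 × 270) / (0.08206 × 514.15) = 3.468 mol
n(O2) = 131 / 32.00 = 4.094 mol
For 3.468 mol H2, stoichiometry requires (1/2) × 3.468 = 1.734 mol O2; 4.094 mol is available, so H2 is limiting.
n(H2O) = (2/2) × 3.468 = 3.468 mol
m(H2O) = 3.468 × 18.02 = 62.49 g

62.5 g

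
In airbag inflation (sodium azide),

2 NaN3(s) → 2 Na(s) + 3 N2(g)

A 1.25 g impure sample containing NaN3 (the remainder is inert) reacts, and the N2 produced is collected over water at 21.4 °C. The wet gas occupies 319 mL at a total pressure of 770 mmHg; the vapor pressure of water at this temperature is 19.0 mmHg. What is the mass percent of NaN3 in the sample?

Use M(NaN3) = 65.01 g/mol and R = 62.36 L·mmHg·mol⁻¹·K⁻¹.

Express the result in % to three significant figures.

P(N2) = 770 − 19.0 = 751.0 mmHg
n(N2) = PV/RT = (751.0 × 0.3190) / (62.36 × 294.55) = 0.01304 mol
n(NaN3) = (2/3) × 0.01304 = 0.008693 mol
m(NaN3) = 0.008693 × 65.01 = 0.5651 g
%NaN3 = 0.5651 / 1.25 × 100 = 45.21%

45.2 %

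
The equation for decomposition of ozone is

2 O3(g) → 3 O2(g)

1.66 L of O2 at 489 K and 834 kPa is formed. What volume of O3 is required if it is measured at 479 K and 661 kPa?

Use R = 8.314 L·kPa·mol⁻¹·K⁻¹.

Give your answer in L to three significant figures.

1.37 L

n(O2) = PV/RT = (834 × 1.66) / (8.314 × 489) = 0.3405 mol
n(O3) = (2/3) × 0.3405 = 0.2270 mol
V = nRT/P = 0.2270 × 8.314 × 479 / 661 = 1.368 L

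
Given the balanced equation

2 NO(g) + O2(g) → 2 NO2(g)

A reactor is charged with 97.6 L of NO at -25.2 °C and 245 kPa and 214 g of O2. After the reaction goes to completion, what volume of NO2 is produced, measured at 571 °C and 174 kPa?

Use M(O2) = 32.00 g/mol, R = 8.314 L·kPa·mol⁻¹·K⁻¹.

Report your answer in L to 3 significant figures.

n(NO) = PV/RT = (245 × 97.6) / (8.314 × 247.95) = 11.60 mol
n(O2) = 214 / 32.00 = 6.688 mol
For 11.60 mol NO, stoichiometry requires (1/2) × 11.60 = 5.800 mol O2; 6.688 mol is available, so NO is limiting.
n(NO2) = (2/2) × 11.60 = 11.60 mol
V(NO2) = nRT/P = 11.60 × 8.314 × 844.15 / 174 = 467.9 L

468 L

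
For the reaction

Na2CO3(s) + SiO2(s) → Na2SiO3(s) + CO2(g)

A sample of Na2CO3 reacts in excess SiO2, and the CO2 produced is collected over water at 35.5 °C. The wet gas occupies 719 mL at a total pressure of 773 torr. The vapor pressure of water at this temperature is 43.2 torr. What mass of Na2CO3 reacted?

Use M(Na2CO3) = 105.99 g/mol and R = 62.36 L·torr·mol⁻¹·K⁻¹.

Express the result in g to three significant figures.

2.89 g

P(CO2) = 773 − 43.2 = 729.8 torr
n(CO2) = PV/RT = (729.8 × 0.7190) / (62.36 × 308.65) = 0.02726 mol
n(Na2CO3) = (1/1) × 0.02726 = 0.02726 mol
m(Na2CO3) = 0.02726 × 105.99 = 2.889 g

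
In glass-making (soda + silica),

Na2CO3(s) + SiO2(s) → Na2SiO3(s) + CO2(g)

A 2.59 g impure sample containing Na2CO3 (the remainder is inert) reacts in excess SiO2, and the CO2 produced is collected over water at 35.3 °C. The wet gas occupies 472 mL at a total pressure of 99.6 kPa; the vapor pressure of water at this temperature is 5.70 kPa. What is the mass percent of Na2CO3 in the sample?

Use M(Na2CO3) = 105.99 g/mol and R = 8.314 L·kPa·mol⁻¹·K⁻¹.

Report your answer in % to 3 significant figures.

P(CO2) = 99.6 − 5.70 = 93.90 kPa
n(CO2) = PV/RT = (93.90 × 0.4720) / (8.314 × 308.45) = 0.01728 mol
n(Na2CO3) = (1/1) × 0.01728 = 0.01728 mol
m(Na2CO3) = 0.01728 × 105.99 = 1.832 g
%Na2CO3 = 1.832 / 2.59 × 100 = 70.73%

70.7 %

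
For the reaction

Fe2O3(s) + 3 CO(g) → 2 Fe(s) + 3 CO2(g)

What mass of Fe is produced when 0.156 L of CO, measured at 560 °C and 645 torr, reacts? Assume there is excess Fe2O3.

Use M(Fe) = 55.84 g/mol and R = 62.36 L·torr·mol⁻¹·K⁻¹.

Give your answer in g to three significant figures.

n(CO) = PV/RT = (645 × 0.156) / (62.36 × 833.15) = 0.001937 mol
n(Fe) = (2/3) × 0.001937 = 0.001291 mol
m(Fe) = 0.001291 × 55.84 = 0.07209 g

0.0721 g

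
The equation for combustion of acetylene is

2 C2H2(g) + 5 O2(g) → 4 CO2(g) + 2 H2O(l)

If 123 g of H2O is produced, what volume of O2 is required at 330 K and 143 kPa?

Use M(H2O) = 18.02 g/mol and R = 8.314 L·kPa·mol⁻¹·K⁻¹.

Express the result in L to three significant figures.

327 L

n(H2O) = 123.0 / 18.02 = 6.826 mol
n(O2) = (5/2) × 6.826 = 17.06 mol
V = nRT/P = 17.06 × 8.314 × 330 / 143 = 327.3 L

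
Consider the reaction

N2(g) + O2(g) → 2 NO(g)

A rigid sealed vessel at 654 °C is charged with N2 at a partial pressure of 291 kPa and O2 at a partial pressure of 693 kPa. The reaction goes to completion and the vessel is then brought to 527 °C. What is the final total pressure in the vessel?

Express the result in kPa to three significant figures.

Because the vessel is rigid and T is held at 654 °C, work the stoichiometry in partial pressures (P_i = n_iRT/V).
P(O2) required for 291 kPa of N2 = (1/1) × 291 = 291.0 kPa; available 693 kPa, so N2 is limiting.
P(O2) remaining = 693 − (1/1) × 291 = 402.0 kPa
P(gaseous products) = (2)/1 × 291 = 582.0 kPa
P_total at 654 °C = 402.0 + 582.0 = 984.0 kPa
Scaling to 527 °C: P = 984.0 × 800.15/927.15 = 849.2 kPa

849 kPa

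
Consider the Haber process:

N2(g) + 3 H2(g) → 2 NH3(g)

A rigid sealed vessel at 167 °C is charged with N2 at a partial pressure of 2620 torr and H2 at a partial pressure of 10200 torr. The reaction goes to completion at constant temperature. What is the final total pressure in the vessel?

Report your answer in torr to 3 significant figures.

With V and T fixed, P_i ∝ n_i, so the mole ratios apply directly to partial pressures at 167 °C.
P(H2) required for 2620 torr of N2 = (3/1) × 2620 = 7860 torr; available 10200 torr, so N2 is limiting.
P(H2) remaining = 10200 − (3/1) × 2620 = 2340 torr
P(gaseous products) = (2)/1 × 2620 = 5240 torr
P_total at 167 °C = 2340 + 5240 = 7580 torr

7580 torr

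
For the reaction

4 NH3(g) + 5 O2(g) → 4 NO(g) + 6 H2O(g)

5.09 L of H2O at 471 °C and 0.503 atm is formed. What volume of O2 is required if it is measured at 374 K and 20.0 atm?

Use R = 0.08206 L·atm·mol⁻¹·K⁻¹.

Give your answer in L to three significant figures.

0.0536 L

n(H2O) = PV/RT = (0.503 × 5.09) / (0.08206 × 744.15) = 0.04193 mol
n(O2) = (5/6) × 0.04193 = 0.03494 mol
V = nRT/P = 0.03494 × 0.08206 × 374 / 20.0 = 0.05362 L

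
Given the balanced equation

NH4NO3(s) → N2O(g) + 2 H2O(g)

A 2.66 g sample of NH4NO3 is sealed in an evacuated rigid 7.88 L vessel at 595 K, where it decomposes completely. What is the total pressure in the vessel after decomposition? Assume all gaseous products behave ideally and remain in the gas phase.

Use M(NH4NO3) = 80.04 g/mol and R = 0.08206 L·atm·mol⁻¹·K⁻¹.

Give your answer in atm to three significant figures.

0.618 atm

n(NH4NO3) = 2.66 / 80.04 = 0.03323 mol
n(gas produced) = (3/1) × 0.03323 = 0.09969 mol
P = nRT/V = 0.09969 × 0.08206 × 595 / 7.88 = 0.6177 atm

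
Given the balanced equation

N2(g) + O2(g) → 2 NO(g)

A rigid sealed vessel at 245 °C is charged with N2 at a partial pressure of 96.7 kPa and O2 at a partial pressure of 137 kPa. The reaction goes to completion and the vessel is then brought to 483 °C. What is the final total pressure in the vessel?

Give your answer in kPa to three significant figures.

Because the vessel is rigid and T is held at 245 °C, work the stoichiometry in partial pressures (P_i = n_iRT/V).
P(O2) required for 96.7 kPa of N2 = (1/1) × 96.7 = 96.70 kPa; available 137 kPa, so N2 is limiting.
P(O2) remaining = 137 − (1/1) × 96.7 = 40.30 kPa
P(gaseous products) = (2)/1 × 96.7 = 193.4 kPa
P_total at 245 °C = 40.30 + 193.4 = 233.7 kPa
Scaling to 483 °C: P = 233.7 × 756.15/518.15 = 341.0 kPa

341 kPa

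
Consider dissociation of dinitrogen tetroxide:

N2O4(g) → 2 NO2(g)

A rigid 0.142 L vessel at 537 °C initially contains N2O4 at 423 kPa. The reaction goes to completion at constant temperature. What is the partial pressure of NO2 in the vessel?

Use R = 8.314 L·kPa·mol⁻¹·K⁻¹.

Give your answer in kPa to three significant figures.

n(N2O4)₀ = PV/RT = (423 × 0.142) / (8.314 × 810.15) = 0.008918 mol
n(NO2) = (2/1) × 0.008918 = 0.01784 mol
P(NO2) = nRT/V = 0.01784 × 8.314 × 810.15 / 0.142 = 846.2 kPa

846 kPa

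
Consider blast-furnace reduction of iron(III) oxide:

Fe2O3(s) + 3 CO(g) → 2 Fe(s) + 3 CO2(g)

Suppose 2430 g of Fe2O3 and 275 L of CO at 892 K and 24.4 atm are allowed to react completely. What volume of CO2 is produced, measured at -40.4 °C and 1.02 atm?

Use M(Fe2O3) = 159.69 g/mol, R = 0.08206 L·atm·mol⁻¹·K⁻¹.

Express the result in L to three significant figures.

n(Fe2O3) = 2430 / 159.69 = 15.22 mol
n(CO) = PV/RT = (24.4 × 275) / (0.08206 × 892) = 91.67 mol
For 15.22 mol Fe2O3, stoichiometry requires (3/1) × 15.22 = 45.66 mol CO; 91.67 mol is available, so Fe2O3 is limiting.
n(CO2) = (3/1) × 15.22 = 45.66 mol
V(CO2) = nRT/P = 45.66 × 0.08206 × 232.75 / 1.02 = 855.0 L

855 L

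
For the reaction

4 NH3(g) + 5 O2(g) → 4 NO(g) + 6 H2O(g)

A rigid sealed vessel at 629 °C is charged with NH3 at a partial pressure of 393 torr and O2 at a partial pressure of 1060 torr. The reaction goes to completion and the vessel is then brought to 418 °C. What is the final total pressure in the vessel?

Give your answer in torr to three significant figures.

1190 torr

Because the vessel is rigid and T is held at 629 °C, work the stoichiometry in partial pressures (P_i = n_iRT/V).
P(O2) required for 393 torr of NH3 = (5/4) × 393 = 491.2 torr; available 1060 torr, so NH3 is limiting.
P(O2) remaining = 1060 − (5/4) × 393 = 568.8 torr
P(gaseous products) = (4+6)/4 × 393 = 982.5 torr
P_total at 629 °C = 568.8 + 982.5 = 1551 torr
Scaling to 418 °C: P = 1551 × 691.15/902.15 = 1188 torr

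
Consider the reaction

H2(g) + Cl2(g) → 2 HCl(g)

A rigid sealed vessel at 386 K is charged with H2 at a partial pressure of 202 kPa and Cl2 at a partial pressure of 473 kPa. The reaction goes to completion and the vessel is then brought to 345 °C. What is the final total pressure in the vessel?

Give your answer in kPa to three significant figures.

1080 kPa

At constant V, partial pressures at 386 K are proportional to moles, so apply stoichiometry directly to pressures.
P(Cl2) required for 202 kPa of H2 = (1/1) × 202 = 202.0 kPa; available 473 kPa, so H2 is limiting.
P(Cl2) remaining = 473 − (1/1) × 202 = 271.0 kPa
P(gaseous products) = (2)/1 × 202 = 404.0 kPa
P_total at 386 K = 271.0 + 404.0 = 675.0 kPa
Scaling to 345 °C: P = 675.0 × 618.15/386 = 1081 kPa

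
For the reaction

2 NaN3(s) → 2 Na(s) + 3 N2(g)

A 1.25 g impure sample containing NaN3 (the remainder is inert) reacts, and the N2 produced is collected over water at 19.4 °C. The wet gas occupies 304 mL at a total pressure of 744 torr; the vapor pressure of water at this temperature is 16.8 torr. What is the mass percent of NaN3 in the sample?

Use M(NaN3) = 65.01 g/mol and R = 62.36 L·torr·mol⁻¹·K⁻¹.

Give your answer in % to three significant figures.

42.0 %

P(N2) = 744 − 16.8 = 727.2 torr
n(N2) = PV/RT = (727.2 × 0.3040) / (62.36 × 292.55) = 0.01212 mol
n(NaN3) = (2/3) × 0.01212 = 0.008080 mol
m(NaN3) = 0.008080 × 65.01 = 0.5253 g
%NaN3 = 0.5253 / 1.25 × 100 = 42.02%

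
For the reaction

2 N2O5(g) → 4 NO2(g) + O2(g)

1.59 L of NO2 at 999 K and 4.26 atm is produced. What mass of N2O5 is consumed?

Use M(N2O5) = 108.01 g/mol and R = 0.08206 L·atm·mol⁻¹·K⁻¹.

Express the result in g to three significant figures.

n(NO2) = PV/RT = (4.26 × 1.59) / (0.08206 × 999) = 0.08262 mol
n(N2O5) = (2/4) × 0.08262 = 0.04131 mol
m(N2O5) = 0.04131 × 108.01 = 4.462 g

4.46 g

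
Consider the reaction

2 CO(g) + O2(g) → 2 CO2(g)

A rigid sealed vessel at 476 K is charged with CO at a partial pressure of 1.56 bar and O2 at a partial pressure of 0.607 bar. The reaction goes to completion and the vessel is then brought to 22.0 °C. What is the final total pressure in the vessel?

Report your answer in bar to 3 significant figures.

With V and T fixed, P_i ∝ n_i, so the mole ratios apply directly to partial pressures at 476 K.
P(O2) required for 1.56 bar of CO = (1/2) × 1.56 = 0.7800 bar; available 0.607 bar, so O2 is limiting.
P(CO) remaining = 1.56 − (2/1) × 0.607 = 0.3460 bar
P(gaseous products) = (2)/1 × 0.607 = 1.214 bar
P_total at 476 K = 0.3460 + 1.214 = 1.560 bar
Scaling to 22.0 °C: P = 1.560 × 295.15/476 = 0.9673 bar

0.967 bar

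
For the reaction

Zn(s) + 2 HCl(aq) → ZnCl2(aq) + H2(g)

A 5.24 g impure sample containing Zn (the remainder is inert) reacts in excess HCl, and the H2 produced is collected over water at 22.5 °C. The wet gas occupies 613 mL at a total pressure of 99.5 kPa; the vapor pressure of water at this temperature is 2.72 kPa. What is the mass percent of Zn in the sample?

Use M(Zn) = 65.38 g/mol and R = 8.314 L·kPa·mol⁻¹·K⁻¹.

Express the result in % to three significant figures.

P(H2) = 99.5 − 2.72 = 96.78 kPa
n(H2) = PV/RT = (96.78 × 0.6130) / (8.314 × 295.65) = 0.02414 mol
n(Zn) = (1/1) × 0.02414 = 0.02414 mol
m(Zn) = 0.02414 × 65.38 = 1.578 g
%Zn = 1.578 / 5.24 × 100 = 30.11%

30.1 %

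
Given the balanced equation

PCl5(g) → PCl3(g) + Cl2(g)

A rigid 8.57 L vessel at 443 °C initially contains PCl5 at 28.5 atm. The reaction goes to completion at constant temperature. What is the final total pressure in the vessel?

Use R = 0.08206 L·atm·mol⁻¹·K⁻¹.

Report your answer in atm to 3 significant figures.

Since T and V are fixed, P_final/P_initial = n_final/n_initial = 2/1.
P_final = (2/1) × 28.5 = 57.00 atm

57.0 atm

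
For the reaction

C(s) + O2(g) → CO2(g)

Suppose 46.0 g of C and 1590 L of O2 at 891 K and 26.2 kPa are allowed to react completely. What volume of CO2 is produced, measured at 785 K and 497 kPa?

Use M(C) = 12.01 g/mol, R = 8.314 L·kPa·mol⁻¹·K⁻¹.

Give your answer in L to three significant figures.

n(C) = 46.0 / 12.01 = 3.830 mol
n(O2) = PV/RT = (26.2 × 1590) / (8.314 × 891) = 5.624 mol
For 3.830 mol C, stoichiometry requires (1/1) × 3.830 = 3.830 mol O2; 5.624 mol is available, so C is limiting.
n(CO2) = (1/1) × 3.830 = 3.830 mol
V(CO2) = nRT/P = 3.830 × 8.314 × 785 / 497 = 50.29 L

50.3 L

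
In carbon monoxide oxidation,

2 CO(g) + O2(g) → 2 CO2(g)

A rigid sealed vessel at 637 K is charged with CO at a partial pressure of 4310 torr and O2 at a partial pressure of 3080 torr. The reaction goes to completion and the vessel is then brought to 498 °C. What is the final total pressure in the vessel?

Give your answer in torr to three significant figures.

With V and T fixed, P_i ∝ n_i, so the mole ratios apply directly to partial pressures at 637 K.
P(O2) required for 4310 torr of CO = (1/2) × 4310 = 2155 torr; available 3080 torr, so CO is limiting.
P(O2) remaining = 3080 − (1/2) × 4310 = 925.0 torr
P(gaseous products) = (2)/2 × 4310 = 4310 torr
P_total at 637 K = 925.0 + 4310 = 5235 torr
Scaling to 498 °C: P = 5235 × 771.15/637 = 6337 torr

6340 torr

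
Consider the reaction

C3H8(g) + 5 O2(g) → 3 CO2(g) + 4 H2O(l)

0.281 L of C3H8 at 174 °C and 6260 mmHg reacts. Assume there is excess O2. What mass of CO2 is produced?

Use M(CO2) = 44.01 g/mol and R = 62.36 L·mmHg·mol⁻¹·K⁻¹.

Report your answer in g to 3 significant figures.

n(C3H8) = PV/RT = (6260 × 0.281) / (62.36 × 447.15) = 0.06308 mol
n(CO2) = (3/1) × 0.06308 = 0.1892 mol
m(CO2) = 0.1892 × 44.01 = 8.327 g

8.33 g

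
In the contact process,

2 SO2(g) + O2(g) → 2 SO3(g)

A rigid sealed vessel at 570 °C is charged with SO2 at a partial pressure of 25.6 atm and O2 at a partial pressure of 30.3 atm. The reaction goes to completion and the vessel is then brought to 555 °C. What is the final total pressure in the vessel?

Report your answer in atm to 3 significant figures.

42.3 atm

With V and T fixed, P_i ∝ n_i, so the mole ratios apply directly to partial pressures at 570 °C.
P(O2) required for 25.6 atm of SO2 = (1/2) × 25.6 = 12.80 atm; available 30.3 atm, so SO2 is limiting.
P(O2) remaining = 30.3 − (1/2) × 25.6 = 17.50 atm
P(gaseous products) = (2)/2 × 25.6 = 25.60 atm
P_total at 570 °C = 17.50 + 25.60 = 43.10 atm
Scaling to 555 °C: P = 43.10 × 828.15/843.15 = 42.33 atm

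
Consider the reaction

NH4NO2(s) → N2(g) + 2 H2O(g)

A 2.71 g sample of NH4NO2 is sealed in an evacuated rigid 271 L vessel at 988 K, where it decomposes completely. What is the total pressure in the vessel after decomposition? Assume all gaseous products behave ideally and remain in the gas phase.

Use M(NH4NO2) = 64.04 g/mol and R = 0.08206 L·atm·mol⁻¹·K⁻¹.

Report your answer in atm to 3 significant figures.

0.0380 atm

n(NH4NO2) = 2.71 / 64.04 = 0.04232 mol
n(gas produced) = (3/1) × 0.04232 = 0.1270 mol
P = nRT/V = 0.1270 × 0.08206 × 988 / 271 = 0.03799 atm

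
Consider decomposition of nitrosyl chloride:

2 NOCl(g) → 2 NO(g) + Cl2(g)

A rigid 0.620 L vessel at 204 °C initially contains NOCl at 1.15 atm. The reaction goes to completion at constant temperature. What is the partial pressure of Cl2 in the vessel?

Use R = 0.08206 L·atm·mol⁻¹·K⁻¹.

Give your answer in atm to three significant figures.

0.575 atm

n(NOCl)₀ = PV/RT = (1.15 × 0.620) / (0.08206 × 477.15) = 0.01821 mol
n(Cl2) = (1/2) × 0.01821 = 0.009105 mol
P(Cl2) = nRT/V = 0.009105 × 0.08206 × 477.15 / 0.620 = 0.5750 atm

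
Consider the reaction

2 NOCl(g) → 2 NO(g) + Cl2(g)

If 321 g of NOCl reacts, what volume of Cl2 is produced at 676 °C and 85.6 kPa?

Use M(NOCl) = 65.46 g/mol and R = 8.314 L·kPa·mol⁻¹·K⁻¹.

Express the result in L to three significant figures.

n(NOCl) = 321.0 / 65.46 = 4.904 mol
n(Cl2) = (1/2) × 4.904 = 2.452 mol
V = nRT/P = 2.452 × 8.314 × 949.15 / 85.6 = 226.0 L

226 L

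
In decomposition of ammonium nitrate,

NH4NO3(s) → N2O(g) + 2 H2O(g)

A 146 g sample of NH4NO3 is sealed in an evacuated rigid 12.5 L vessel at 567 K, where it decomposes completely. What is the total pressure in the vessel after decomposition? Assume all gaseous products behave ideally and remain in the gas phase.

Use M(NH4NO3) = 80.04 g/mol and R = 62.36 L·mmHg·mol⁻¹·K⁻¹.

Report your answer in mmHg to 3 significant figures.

15500 mmHg

n(NH4NO3) = 146 / 80.04 = 1.824 mol
n(gas produced) = (3/1) × 1.824 = 5.472 mol
P = nRT/V = 5.472 × 62.36 × 567 / 12.5 = 15480 mmHg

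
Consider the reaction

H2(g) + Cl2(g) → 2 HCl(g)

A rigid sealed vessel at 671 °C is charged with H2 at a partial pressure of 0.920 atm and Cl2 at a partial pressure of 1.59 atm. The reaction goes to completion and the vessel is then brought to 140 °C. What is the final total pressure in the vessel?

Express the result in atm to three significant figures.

1.10 atm

At constant V, partial pressures at 671 °C are proportional to moles, so apply stoichiometry directly to pressures.
P(Cl2) required for 0.920 atm of H2 = (1/1) × 0.920 = 0.9200 atm; available 1.59 atm, so H2 is limiting.
P(Cl2) remaining = 1.59 − (1/1) × 0.920 = 0.6700 atm
P(gaseous products) = (2)/1 × 0.920 = 1.840 atm
P_total at 671 °C = 0.6700 + 1.840 = 2.510 atm
Scaling to 140 °C: P = 2.510 × 413.15/944.15 = 1.098 atm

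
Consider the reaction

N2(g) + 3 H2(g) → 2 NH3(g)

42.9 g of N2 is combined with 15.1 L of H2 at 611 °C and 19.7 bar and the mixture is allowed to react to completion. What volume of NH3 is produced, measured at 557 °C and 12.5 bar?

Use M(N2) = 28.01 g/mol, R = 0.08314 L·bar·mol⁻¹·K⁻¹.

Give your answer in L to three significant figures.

14.9 L

n(N2) = 42.9 / 28.01 = 1.532 mol
n(H2) = PV/RT = (19.7 × 15.1) / (0.08314 × 884.15) = 4.047 mol
For 1.532 mol N2, stoichiometry requires (3/1) × 1.532 = 4.596 mol H2; 4.047 mol is available, so H2 is limiting.
n(NH3) = (2/3) × 4.047 = 2.698 mol
V(NH3) = nRT/P = 2.698 × 0.08314 × 830.15 / 12.5 = 14.90 L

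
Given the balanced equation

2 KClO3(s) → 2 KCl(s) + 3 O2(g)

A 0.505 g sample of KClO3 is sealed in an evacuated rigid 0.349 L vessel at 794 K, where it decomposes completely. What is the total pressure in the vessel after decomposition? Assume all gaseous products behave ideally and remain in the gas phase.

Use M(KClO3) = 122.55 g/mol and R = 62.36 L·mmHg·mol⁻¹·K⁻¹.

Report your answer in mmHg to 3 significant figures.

n(KClO3) = 0.505 / 122.55 = 0.004121 mol
n(gas produced) = (3/2) × 0.004121 = 0.006181 mol
P = nRT/V = 0.006181 × 62.36 × 794 / 0.349 = 876.9 mmHg

877 mmHg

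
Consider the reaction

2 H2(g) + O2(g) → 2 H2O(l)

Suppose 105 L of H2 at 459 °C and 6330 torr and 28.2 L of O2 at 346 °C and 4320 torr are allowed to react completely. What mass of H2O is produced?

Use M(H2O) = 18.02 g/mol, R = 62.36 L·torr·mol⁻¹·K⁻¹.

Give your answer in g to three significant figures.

114 g

n(H2) = PV/RT = (6330 × 105) / (62.36 × 732.15) = 14.56 mol
n(O2) = PV/RT = (4320 × 28.2) / (62.36 × 619.15) = 3.155 mol
For 14.56 mol H2, stoichiometry requires (1/2) × 14.56 = 7.280 mol O2; 3.155 mol is available, so O2 is limiting.
n(H2O) = (2/1) × 3.155 = 6.310 mol
m(H2O) = 6.310 × 18.02 = 113.7 g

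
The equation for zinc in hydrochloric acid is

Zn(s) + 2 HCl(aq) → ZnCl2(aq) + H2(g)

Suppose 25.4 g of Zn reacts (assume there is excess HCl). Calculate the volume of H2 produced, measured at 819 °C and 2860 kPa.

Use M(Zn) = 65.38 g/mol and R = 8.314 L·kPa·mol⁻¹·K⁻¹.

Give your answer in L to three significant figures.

1.23 L

n(Zn) = 25.40 / 65.38 = 0.3885 mol
n(H2) = (1/1) × 0.3885 = 0.3885 mol
V = nRT/P = 0.3885 × 8.314 × 1092.15 / 2860 = 1.233 L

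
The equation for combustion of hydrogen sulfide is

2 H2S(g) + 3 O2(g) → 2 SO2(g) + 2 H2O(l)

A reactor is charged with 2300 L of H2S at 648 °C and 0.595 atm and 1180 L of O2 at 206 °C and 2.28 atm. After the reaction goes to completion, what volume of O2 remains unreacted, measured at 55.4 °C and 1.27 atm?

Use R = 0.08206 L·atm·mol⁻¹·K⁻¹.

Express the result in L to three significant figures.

n(H2S) = PV/RT = (0.595 × 2300) / (0.08206 × 921.15) = 18.10 mol
n(O2) = PV/RT = (2.28 × 1180) / (0.08206 × 479.15) = 68.42 mol
For 18.10 mol H2S, stoichiometry requires (3/2) × 18.10 = 27.15 mol O2; 68.42 mol is available, so H2S is limiting.
n(O2) consumed = (3/2) × 18.10 = 27.15 mol; remaining = 68.42 − 27.15 = 41.27 mol
V(O2) = nRT/P = 41.27 × 0.08206 × 328.55 / 1.27 = 876.1 L

876 L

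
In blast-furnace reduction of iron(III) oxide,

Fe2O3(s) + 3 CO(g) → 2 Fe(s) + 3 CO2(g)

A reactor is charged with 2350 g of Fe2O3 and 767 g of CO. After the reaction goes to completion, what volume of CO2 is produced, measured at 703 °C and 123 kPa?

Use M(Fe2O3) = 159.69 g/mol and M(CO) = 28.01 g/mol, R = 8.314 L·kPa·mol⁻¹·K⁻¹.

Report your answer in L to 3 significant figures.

n(Fe2O3) = 2350 / 159.69 = 14.72 mol
n(CO) = 767 / 28.01 = 27.38 mol
For 14.72 mol Fe2O3, stoichiometry requires (3/1) × 14.72 = 44.16 mol CO; 27.38 mol is available, so CO is limiting.
n(CO2) = (3/3) × 27.38 = 27.38 mol
V(CO2) = nRT/P = 27.38 × 8.314 × 976.15 / 123 = 1807 L

1810 L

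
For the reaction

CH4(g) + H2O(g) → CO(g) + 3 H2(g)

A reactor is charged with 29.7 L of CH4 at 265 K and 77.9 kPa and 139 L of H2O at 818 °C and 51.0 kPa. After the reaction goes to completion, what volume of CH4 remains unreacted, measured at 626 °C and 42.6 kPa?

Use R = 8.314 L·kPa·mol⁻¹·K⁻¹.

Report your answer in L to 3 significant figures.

47.1 L

n(CH4) = PV/RT = (77.9 × 29.7) / (8.314 × 265) = 1.050 mol
n(H2O) = PV/RT = (51.0 × 139) / (8.314 × 1091.15) = 0.7814 mol
For 1.050 mol CH4, stoichiometry requires (1/1) × 1.050 = 1.050 mol H2O; 0.7814 mol is available, so H2O is limiting.
n(CH4) consumed = (1/1) × 0.7814 = 0.7814 mol; remaining = 1.050 − 0.7814 = 0.2686 mol
V(CH4) = nRT/P = 0.2686 × 8.314 × 899.15 / 42.6 = 47.13 L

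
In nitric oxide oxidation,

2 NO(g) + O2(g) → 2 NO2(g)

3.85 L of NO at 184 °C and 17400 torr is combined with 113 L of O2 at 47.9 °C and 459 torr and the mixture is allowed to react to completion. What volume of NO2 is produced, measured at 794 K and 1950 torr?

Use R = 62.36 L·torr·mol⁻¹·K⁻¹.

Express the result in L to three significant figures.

59.7 L

n(NO) = PV/RT = (17400 × 3.85) / (62.36 × 457.15) = 2.350 mol
n(O2) = PV/RT = (459 × 113) / (62.36 × 321.05) = 2.591 mol
For 2.350 mol NO, stoichiometry requires (1/2) × 2.350 = 1.175 mol O2; 2.591 mol is available, so NO is limiting.
n(NO2) = (2/2) × 2.350 = 2.350 mol
V(NO2) = nRT/P = 2.350 × 62.36 × 794 / 1950 = 59.67 L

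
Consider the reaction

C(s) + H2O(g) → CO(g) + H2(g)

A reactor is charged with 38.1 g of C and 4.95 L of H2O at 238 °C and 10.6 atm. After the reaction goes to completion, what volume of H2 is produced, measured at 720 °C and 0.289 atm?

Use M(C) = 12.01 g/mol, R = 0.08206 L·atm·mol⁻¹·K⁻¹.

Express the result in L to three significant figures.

n(C) = 38.1 / 12.01 = 3.172 mol
n(H2O) = PV/RT = (10.6 × 4.95) / (0.08206 × 511.15) = 1.251 mol
For 3.172 mol C, stoichiometry requires (1/1) × 3.172 = 3.172 mol H2O; 1.251 mol is available, so H2O is limiting.
n(H2) = (1/1) × 1.251 = 1.251 mol
V(H2) = nRT/P = 1.251 × 0.08206 × 993.15 / 0.289 = 352.8 L

353 L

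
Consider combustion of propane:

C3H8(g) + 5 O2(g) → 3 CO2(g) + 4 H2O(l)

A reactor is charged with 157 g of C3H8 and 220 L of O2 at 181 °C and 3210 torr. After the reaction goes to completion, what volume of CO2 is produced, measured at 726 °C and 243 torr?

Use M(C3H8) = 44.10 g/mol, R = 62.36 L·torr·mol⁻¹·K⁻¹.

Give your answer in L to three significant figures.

2740 L

n(C3H8) = 157 / 44.10 = 3.560 mol
n(O2) = PV/RT = (3210 × 220) / (62.36 × 454.15) = 24.94 mol
For 3.560 mol C3H8, stoichiometry requires (5/1) × 3.560 = 17.80 mol O2; 24.94 mol is available, so C3H8 is limiting.
n(CO2) = (3/1) × 3.560 = 10.68 mol
V(CO2) = nRT/P = 10.68 × 62.36 × 999.15 / 243 = 2738 L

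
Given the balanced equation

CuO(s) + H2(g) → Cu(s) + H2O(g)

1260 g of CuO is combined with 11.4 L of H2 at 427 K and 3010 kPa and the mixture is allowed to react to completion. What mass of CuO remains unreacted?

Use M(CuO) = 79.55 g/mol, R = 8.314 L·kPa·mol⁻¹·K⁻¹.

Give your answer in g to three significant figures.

491 g

n(CuO) = 1260 / 79.55 = 15.84 mol
n(H2) = PV/RT = (3010 × 11.4) / (8.314 × 427) = 9.666 mol
For 15.84 mol CuO, stoichiometry requires (1/1) × 15.84 = 15.84 mol H2; 9.666 mol is available, so H2 is limiting.
n(CuO) consumed = (1/1) × 9.666 = 9.666 mol; remaining = 15.84 − 9.666 = 6.174 mol
m(CuO) = 6.174 × 79.55 = 491.1 g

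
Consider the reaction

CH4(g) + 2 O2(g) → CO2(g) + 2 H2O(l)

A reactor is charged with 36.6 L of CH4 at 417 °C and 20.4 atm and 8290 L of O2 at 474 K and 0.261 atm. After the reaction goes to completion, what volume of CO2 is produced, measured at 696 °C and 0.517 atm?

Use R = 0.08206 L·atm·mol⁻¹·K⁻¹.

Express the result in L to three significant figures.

n(CH4) = PV/RT = (20.4 × 36.6) / (0.08206 × 690.15) = 13.18 mol
n(O2) = PV/RT = (0.261 × 8290) / (0.08206 × 474) = 55.63 mol
For 13.18 mol CH4, stoichiometry requires (2/1) × 13.18 = 26.36 mol O2; 55.63 mol is available, so CH4 is limiting.
n(CO2) = (1/1) × 13.18 = 13.18 mol
V(CO2) = nRT/P = 13.18 × 0.08206 × 969.15 / 0.517 = 2027 L

2030 L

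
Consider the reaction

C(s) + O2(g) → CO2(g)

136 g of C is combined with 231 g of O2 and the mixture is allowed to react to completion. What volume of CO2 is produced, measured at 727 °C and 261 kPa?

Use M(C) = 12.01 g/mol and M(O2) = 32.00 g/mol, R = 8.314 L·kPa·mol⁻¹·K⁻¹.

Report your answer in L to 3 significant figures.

230 L

n(C) = 136 / 12.01 = 11.32 mol
n(O2) = 231 / 32.00 = 7.219 mol
For 11.32 mol C, stoichiometry requires (1/1) × 11.32 = 11.32 mol O2; 7.219 mol is available, so O2 is limiting.
n(CO2) = (1/1) × 7.219 = 7.219 mol
V(CO2) = nRT/P = 7.219 × 8.314 × 1000.15 / 261 = 230.0 L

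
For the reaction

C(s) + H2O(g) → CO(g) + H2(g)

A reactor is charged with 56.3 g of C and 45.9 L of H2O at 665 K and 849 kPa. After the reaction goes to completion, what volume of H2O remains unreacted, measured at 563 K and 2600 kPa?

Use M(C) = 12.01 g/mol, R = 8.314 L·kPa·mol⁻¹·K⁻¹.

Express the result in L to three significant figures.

4.25 L

n(C) = 56.3 / 12.01 = 4.688 mol
n(H2O) = PV/RT = (849 × 45.9) / (8.314 × 665) = 7.048 mol
For 4.688 mol C, stoichiometry requires (1/1) × 4.688 = 4.688 mol H2O; 7.048 mol is available, so C is limiting.
n(H2O) consumed = (1/1) × 4.688 = 4.688 mol; remaining = 7.048 − 4.688 = 2.360 mol
V(H2O) = nRT/P = 2.360 × 8.314 × 563 / 2600 = 4.249 L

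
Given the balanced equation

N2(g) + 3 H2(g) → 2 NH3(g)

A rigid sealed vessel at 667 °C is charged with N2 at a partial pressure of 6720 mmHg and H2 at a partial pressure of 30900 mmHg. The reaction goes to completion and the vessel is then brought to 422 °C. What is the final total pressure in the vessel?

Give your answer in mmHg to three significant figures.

Because the vessel is rigid and T is held at 667 °C, work the stoichiometry in partial pressures (P_i = n_iRT/V).
P(H2) required for 6720 mmHg of N2 = (3/1) × 6720 = 20160 mmHg; available 30900 mmHg, so N2 is limiting.
P(H2) remaining = 30900 − (3/1) × 6720 = 10740 mmHg
P(gaseous products) = (2)/1 × 6720 = 13440 mmHg
P_total at 667 °C = 10740 + 13440 = 24180 mmHg
Scaling to 422 °C: P = 24180 × 695.15/940.15 = 17880 mmHg

17900 mmHg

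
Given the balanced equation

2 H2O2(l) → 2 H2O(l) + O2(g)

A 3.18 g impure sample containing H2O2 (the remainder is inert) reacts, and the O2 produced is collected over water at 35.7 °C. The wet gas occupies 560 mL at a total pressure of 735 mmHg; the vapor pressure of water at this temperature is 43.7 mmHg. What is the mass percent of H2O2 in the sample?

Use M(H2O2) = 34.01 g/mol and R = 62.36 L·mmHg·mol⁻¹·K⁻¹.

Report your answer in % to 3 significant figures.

P(O2) = 735 − 43.7 = 691.3 mmHg
n(O2) = PV/RT = (691.3 × 0.5600) / (62.36 × 308.85) = 0.02010 mol
n(H2O2) = (2/1) × 0.02010 = 0.04020 mol
m(H2O2) = 0.04020 × 34.01 = 1.367 g
%H2O2 = 1.367 / 3.18 × 100 = 42.99%

43.0 %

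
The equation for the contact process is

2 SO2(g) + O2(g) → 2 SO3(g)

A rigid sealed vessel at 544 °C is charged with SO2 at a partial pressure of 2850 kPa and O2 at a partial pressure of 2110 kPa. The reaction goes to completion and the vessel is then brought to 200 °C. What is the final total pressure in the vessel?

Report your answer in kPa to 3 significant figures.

Because the vessel is rigid and T is held at 544 °C, work the stoichiometry in partial pressures (P_i = n_iRT/V).
P(O2) required for 2850 kPa of SO2 = (1/2) × 2850 = 1425 kPa; available 2110 kPa, so SO2 is limiting.
P(O2) remaining = 2110 − (1/2) × 2850 = 685.0 kPa
P(gaseous products) = (2)/2 × 2850 = 2850 kPa
P_total at 544 °C = 685.0 + 2850 = 3535 kPa
Scaling to 200 °C: P = 3535 × 473.15/817.15 = 2047 kPa

2050 kPa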